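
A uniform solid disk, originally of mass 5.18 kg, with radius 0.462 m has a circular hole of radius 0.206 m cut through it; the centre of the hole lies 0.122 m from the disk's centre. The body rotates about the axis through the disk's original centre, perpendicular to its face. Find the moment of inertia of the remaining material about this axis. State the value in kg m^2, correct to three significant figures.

Unpierced body about its centre: I₀ = (1/2)MR² = (1/2)(5.18)(0.462)² = 0.55282 kg m^2.
The removed disk has mass m = M·(r/R)² = (5.18)(0.206/0.462)² = 1.0299 kg (same uniform areal density).
Its moment of inertia about the rotation axis (parallel-axis theorem): I_hole = (1/2)mr² + md² = (1/2)(1.0299)(0.206)² + (1.0299)(0.122)² = 0.03718 kg m^2.
Treating the hole as negative mass, I = I₀ − I_hole = 0.55282 − 0.03718 = 0.51564 kg m^2.

0.516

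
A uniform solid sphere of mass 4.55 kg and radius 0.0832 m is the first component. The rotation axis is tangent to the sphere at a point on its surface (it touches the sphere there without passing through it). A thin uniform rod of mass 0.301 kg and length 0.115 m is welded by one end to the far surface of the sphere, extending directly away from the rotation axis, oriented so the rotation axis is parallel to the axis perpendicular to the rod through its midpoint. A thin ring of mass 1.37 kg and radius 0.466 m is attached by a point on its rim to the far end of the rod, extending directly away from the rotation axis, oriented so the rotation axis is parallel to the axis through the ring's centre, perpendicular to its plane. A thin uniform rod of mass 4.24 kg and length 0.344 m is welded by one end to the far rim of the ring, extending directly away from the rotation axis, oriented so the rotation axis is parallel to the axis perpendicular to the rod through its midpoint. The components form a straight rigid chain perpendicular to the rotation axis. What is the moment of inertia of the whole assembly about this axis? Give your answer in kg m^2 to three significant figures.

Solid sphere: I_cm = (2/5)MR² = (2/5)(4.55)(0.0832)² = 0.012598 kg m^2; centre at d = 0.0832 m, so I = I_cm + Md² gives I = 0.012598 + (4.55)(0.0832)² = 0.044095 kg m^2.
Thin rod: I_cm = (1/12)ML² = (1/12)(0.301)(0.115)² = 0.00033173 kg m^2; centre at d = 0.0832 + 0.0832 + 0.0575 = 0.2239 m, so I = I_cm + Md² gives I = 0.00033173 + (0.301)(0.2239)² = 0.015421 kg m^2.
Thin ring: I_cm = MR² = (1.37)(0.466)² = 0.2975 kg m^2; centre at d = 0.0832 + 0.0832 + 0.0575 + 0.0575 + 0.466 = 0.7474 m, so I = I_cm + Md² gives I = 0.2975 + (1.37)(0.7474)² = 1.0628 kg m^2.
Thin rod: I_cm = (1/12)ML² = (1/12)(4.24)(0.344)² = 0.041812 kg m^2; centre at d = 0.0832 + 0.0832 + 0.0575 + 0.0575 + 0.466 + 0.466 + 0.172 = 1.3854 m, so I = I_cm + Md² gives I = 0.041812 + (4.24)(1.3854)² = 8.1798 kg m^2.
Total I = 0.044095 + 0.015421 + 1.0628 + 8.1798 = 9.3021 kg m^2.

9.30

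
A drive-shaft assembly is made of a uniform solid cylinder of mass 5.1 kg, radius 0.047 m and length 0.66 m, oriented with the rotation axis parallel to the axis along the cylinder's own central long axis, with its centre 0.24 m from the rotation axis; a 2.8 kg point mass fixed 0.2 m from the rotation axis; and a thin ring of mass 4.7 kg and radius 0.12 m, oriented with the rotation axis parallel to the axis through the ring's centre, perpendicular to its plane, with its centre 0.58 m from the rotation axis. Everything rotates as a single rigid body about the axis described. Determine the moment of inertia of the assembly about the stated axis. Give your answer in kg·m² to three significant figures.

Solid cylinder: I_cm = (1/2)MR² = (1/2)(5.1)(0.047)² = 0.0056329 kg·m²; centre at d = 0.24 m, so the parallel axis theorem gives I = 0.0056329 + (5.1)(0.24)² = 0.29939 kg·m².
Point mass: I_cm = 0; centre at d = 0.2 m, so the parallel axis theorem gives I = 0 + (2.8)(0.2)² = 0.112 kg·m².
Thin ring: I_cm = MR² = (4.7)(0.12)² = 0.06768 kg·m²; centre at d = 0.58 m, so the parallel axis theorem gives I = 0.06768 + (4.7)(0.58)² = 1.6488 kg·m².
Total I = 0.29939 + 0.112 + 1.6488 = 2.0602 kg·m².

2.06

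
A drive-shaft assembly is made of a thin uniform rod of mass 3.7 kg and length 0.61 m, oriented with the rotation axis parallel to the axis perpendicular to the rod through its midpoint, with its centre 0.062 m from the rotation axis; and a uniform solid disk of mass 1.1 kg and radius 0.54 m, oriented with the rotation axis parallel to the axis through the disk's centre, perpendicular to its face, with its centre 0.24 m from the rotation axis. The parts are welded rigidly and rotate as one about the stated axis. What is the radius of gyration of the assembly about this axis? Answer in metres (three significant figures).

0.271

Thin rod: I_cm = (1/12)ML² = (1/12)(3.7)(0.61)² = 0.11473 kg m^2; centre at d = 0.062 m, so the parallel axis theorem gives I = 0.11473 + (3.7)(0.062)² = 0.12895 kg m^2.
Solid disk: I_cm = (1/2)MR² = (1/2)(1.1)(0.54)² = 0.16038 kg m^2; centre at d = 0.24 m, so the parallel axis theorem gives I = 0.16038 + (1.1)(0.24)² = 0.22374 kg m^2.
Total I = 0.35269 kg m^2; total mass M = 4.8 kg.
k = √(I/M) = √(0.35269/4.8) = 0.27107 m.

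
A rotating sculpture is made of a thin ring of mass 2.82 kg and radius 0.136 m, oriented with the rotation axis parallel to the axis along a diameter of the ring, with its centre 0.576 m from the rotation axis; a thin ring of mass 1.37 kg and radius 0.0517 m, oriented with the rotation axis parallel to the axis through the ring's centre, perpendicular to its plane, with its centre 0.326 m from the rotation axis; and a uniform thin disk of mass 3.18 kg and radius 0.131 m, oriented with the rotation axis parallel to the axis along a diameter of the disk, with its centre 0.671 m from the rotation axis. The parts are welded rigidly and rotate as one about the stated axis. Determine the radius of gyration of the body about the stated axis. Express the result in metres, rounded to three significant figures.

Thin ring: I_cm = (1/2)MR² = (1/2)(2.82)(0.136)² = 0.026079 kg m²; centre at d = 0.576 m, so I = I_cm + Md² gives I = 0.026079 + (2.82)(0.576)² = 0.96169 kg m².
Thin ring: I_cm = MR² = (1.37)(0.0517)² = 0.0036619 kg m²; centre at d = 0.326 m, so I = I_cm + Md² gives I = 0.0036619 + (1.37)(0.326)² = 0.14926 kg m².
Thin disk: I_cm = (1/4)MR² = (1/4)(3.18)(0.131)² = 0.013643 kg m²; centre at d = 0.671 m, so I = I_cm + Md² gives I = 0.013643 + (3.18)(0.671)² = 1.4454 kg m².
Total I = 2.5564 kg m²; total mass M = 7.37 kg.
k = √(I/M) = √(2.5564/7.37) = 0.58895 m.

0.589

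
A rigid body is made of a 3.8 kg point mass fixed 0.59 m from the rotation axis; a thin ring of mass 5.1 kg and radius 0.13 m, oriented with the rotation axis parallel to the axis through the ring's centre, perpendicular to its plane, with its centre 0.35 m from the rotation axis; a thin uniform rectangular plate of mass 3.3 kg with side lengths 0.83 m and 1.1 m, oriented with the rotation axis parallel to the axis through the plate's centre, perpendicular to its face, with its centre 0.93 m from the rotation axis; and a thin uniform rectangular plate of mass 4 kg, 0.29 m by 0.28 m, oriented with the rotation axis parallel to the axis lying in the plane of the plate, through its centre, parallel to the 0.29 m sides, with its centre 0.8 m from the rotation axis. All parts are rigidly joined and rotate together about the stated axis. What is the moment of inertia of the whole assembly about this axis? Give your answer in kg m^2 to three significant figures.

8.00

Point mass: I_cm = 0; centre at d = 0.59 m, so I = I_cm + Md² gives I = 0 + (3.8)(0.59)² = 1.3228 kg m^2.
Thin ring: I_cm = MR² = (5.1)(0.13)² = 0.08619 kg m^2; centre at d = 0.35 m, so I = I_cm + Md² gives I = 0.08619 + (5.1)(0.35)² = 0.71094 kg m^2.
Rectangular plate: I_cm = (1/12)M(a²+b²) = (1/12)(3.3)[(0.83)² + (1.1)²] = 0.5222 kg m^2; centre at d = 0.93 m, so I = I_cm + Md² gives I = 0.5222 + (3.3)(0.93)² = 3.3764 kg m^2.
Rectangular plate: I_cm = (1/12)Mb² = (1/12)(4)(0.28)² = 0.026133 kg m^2; centre at d = 0.8 m, so I = I_cm + Md² gives I = 0.026133 + (4)(0.8)² = 2.5861 kg m^2.
Total I = 1.3228 + 0.71094 + 3.3764 + 2.5861 = 7.9962 kg m^2.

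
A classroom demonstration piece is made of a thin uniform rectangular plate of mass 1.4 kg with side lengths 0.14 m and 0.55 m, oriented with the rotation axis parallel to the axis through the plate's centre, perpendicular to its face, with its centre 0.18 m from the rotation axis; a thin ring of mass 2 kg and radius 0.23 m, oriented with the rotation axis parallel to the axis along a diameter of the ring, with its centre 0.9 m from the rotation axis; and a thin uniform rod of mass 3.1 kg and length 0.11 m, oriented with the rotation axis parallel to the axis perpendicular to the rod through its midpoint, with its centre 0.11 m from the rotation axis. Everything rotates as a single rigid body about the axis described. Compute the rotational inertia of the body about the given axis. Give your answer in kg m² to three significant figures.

Rectangular plate: I_cm = (1/12)M(a²+b²) = (1/12)(1.4)[(0.14)² + (0.55)²] = 0.037578 kg m²; centre at d = 0.18 m, so the parallel axis theorem gives I = 0.037578 + (1.4)(0.18)² = 0.082938 kg m².
Thin ring: I_cm = (1/2)MR² = (1/2)(2)(0.23)² = 0.0529 kg m²; centre at d = 0.9 m, so the parallel axis theorem gives I = 0.0529 + (2)(0.9)² = 1.6729 kg m².
Thin rod: I_cm = (1/12)ML² = (1/12)(3.1)(0.11)² = 0.0031258 kg m²; centre at d = 0.11 m, so the parallel axis theorem gives I = 0.0031258 + (3.1)(0.11)² = 0.040636 kg m².
Total I = 0.082938 + 1.6729 + 0.040636 = 1.7965 kg m².

1.80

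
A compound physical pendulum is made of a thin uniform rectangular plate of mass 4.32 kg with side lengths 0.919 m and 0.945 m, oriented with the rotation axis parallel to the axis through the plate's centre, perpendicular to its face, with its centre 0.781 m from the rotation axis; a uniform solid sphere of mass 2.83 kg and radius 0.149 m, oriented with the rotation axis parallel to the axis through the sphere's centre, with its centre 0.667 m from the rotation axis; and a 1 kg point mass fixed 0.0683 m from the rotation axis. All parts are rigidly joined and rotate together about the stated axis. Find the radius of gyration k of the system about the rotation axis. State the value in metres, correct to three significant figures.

Rectangular plate: I_cm = (1/12)M(a²+b²) = (1/12)(4.32)[(0.919)² + (0.945)²] = 0.62553 kg m²; centre at d = 0.781 m, so the parallel axis theorem gives I = 0.62553 + (4.32)(0.781)² = 3.2606 kg m².
Solid sphere: I_cm = (2/5)MR² = (2/5)(2.83)(0.149)² = 0.025132 kg m²; centre at d = 0.667 m, so the parallel axis theorem gives I = 0.025132 + (2.83)(0.667)² = 1.2842 kg m².
Point mass: I_cm = 0; centre at d = 0.0683 m, so the parallel axis theorem gives I = 0 + (1)(0.0683)² = 0.0046649 kg m².
Total I = 4.5494 kg m²; total mass M = 8.15 kg.
k = √(I/M) = √(4.5494/8.15) = 0.74713 m.

0.747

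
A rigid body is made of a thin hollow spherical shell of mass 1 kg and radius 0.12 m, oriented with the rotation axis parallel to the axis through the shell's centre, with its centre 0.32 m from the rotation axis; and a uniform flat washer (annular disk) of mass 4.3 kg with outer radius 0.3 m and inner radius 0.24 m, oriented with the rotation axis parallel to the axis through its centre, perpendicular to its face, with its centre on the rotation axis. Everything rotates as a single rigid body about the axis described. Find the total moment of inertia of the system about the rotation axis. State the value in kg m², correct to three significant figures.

Spherical shell: I_cm = (2/3)MR² = (2/3)(1)(0.12)² = 0.0096 kg m²; centre at d = 0.32 m, so I = I_cm + Md² gives I = 0.0096 + (1)(0.32)² = 0.112 kg m².
Annular disk: I_cm = (1/2)M(R²+r²) = (1/2)(4.3)[(0.3)² + (0.24)²] = 0.31734 kg m²; axis through the centre, so I = 0.31734 kg m².
Total I = 0.112 + 0.31734 = 0.42934 kg m².

0.429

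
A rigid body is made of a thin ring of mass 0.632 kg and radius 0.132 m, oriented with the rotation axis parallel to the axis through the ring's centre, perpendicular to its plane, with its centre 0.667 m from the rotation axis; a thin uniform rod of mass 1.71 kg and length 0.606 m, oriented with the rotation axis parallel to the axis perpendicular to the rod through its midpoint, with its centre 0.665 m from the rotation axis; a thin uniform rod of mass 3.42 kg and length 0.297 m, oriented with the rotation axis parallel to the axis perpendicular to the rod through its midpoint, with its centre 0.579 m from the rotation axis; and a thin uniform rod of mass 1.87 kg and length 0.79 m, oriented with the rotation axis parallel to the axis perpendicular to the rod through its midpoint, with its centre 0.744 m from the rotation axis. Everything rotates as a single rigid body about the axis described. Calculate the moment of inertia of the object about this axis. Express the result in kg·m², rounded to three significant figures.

Thin ring: I_cm = MR² = (0.632)(0.132)² = 0.011012 kg·m²; centre at d = 0.667 m, so I = I_cm + Md² gives I = 0.011012 + (0.632)(0.667)² = 0.29218 kg·m².
Thin rod: I_cm = (1/12)ML² = (1/12)(1.71)(0.606)² = 0.052331 kg·m²; centre at d = 0.665 m, so I = I_cm + Md² gives I = 0.052331 + (1.71)(0.665)² = 0.80854 kg·m².
Thin rod: I_cm = (1/12)ML² = (1/12)(3.42)(0.297)² = 0.02514 kg·m²; centre at d = 0.579 m, so I = I_cm + Md² gives I = 0.02514 + (3.42)(0.579)² = 1.1717 kg·m².
Thin rod: I_cm = (1/12)ML² = (1/12)(1.87)(0.79)² = 0.097256 kg·m²; centre at d = 0.744 m, so I = I_cm + Md² gives I = 0.097256 + (1.87)(0.744)² = 1.1324 kg·m².
Total I = 0.29218 + 0.80854 + 1.1717 + 1.1324 = 3.4047 kg·m².

3.40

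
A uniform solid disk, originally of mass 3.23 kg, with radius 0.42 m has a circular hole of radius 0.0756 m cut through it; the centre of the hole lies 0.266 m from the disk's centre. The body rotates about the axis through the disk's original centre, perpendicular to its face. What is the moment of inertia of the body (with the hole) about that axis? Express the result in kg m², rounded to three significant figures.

Unpierced body about its centre: I₀ = (1/2)MR² = (1/2)(3.23)(0.42)² = 0.28489 kg m².
The removed disk has mass m = M·(r/R)² = (3.23)(0.0756/0.42)² = 0.10465 kg (same uniform areal density).
Its moment of inertia about the rotation axis (parallel-axis theorem): I_hole = (1/2)mr² + md² = (1/2)(0.10465)(0.0756)² + (0.10465)(0.266)² = 0.0077038 kg m².
Treating the hole as negative mass, I = I₀ − I_hole = 0.28489 − 0.0077038 = 0.27718 kg m².

0.277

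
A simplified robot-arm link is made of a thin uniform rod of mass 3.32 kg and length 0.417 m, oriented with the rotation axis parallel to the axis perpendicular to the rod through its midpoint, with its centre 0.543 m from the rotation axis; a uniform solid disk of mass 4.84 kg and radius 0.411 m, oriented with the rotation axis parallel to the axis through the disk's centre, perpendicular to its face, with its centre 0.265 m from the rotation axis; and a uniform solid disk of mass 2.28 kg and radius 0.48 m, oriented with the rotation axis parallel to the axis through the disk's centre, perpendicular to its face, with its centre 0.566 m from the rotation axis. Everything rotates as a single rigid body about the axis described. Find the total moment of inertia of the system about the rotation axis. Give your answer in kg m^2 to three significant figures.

2.77

Thin rod: I_cm = (1/12)ML² = (1/12)(3.32)(0.417)² = 0.048109 kg m^2; centre at d = 0.543 m, so I = I_cm + Md² gives I = 0.048109 + (3.32)(0.543)² = 1.027 kg m^2.
Solid disk: I_cm = (1/2)MR² = (1/2)(4.84)(0.411)² = 0.40879 kg m^2; centre at d = 0.265 m, so I = I_cm + Md² gives I = 0.40879 + (4.84)(0.265)² = 0.74868 kg m^2.
Solid disk: I_cm = (1/2)MR² = (1/2)(2.28)(0.48)² = 0.26266 kg m^2; centre at d = 0.566 m, so I = I_cm + Md² gives I = 0.26266 + (2.28)(0.566)² = 0.99307 kg m^2.
Total I = 1.027 + 0.74868 + 0.99307 = 2.7688 kg m^2.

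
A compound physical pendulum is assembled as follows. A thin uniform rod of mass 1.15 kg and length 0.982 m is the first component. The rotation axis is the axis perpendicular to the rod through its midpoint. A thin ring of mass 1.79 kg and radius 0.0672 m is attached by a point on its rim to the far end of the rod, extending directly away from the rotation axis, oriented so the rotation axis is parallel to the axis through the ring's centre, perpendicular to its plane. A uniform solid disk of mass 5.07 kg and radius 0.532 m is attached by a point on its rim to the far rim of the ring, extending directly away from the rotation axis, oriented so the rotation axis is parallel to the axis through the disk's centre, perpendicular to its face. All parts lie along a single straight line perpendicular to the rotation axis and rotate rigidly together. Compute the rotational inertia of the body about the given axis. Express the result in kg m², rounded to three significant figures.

8.17

Thin rod: I_cm = (1/12)ML² = (1/12)(1.15)(0.982)² = 0.092414 kg m²; axis through the centre, so I = 0.092414 kg m².
Thin ring: I_cm = MR² = (1.79)(0.0672)² = 0.0080834 kg m²; centre at d = 0.491 + 0.0672 = 0.5582 m, so I = I_cm + Md² gives I = 0.0080834 + (1.79)(0.5582)² = 0.56582 kg m².
Solid disk: I_cm = (1/2)MR² = (1/2)(5.07)(0.532)² = 0.71747 kg m²; centre at d = 0.491 + 0.0672 + 0.0672 + 0.532 = 1.1574 m, so I = I_cm + Md² gives I = 0.71747 + (5.07)(1.1574)² = 7.5091 kg m².
Total I = 0.092414 + 0.56582 + 7.5091 = 8.1673 kg m².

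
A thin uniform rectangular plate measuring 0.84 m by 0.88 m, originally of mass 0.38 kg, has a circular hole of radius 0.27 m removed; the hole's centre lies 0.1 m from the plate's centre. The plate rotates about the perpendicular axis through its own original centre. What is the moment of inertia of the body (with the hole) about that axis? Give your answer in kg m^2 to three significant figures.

0.0414

Unpierced body about its centre: I₀ = (1/12)M(a²+b²) = (1/12)(0.38)[(0.84)² + (0.88)²] = 0.046867 kg m^2.
The removed disk has mass m = M·πr²/(ab) = (0.38)·π(0.27)²/(0.84·0.88) = 0.11773 kg (same uniform areal density).
Its moment of inertia about the rotation axis (parallel-axis theorem): I_hole = (1/2)mr² + md² = (1/2)(0.11773)(0.27)² + (0.11773)(0.1)² = 0.0054687 kg m^2.
Treating the hole as negative mass, I = I₀ − I_hole = 0.046867 − 0.0054687 = 0.041398 kg m^2.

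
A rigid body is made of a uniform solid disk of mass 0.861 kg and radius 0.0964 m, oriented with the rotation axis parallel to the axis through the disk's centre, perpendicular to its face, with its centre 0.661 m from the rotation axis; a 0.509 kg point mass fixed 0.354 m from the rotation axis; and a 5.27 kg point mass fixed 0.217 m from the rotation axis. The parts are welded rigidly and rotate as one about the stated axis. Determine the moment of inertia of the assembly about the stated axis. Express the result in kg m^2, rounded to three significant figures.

Solid disk: I_cm = (1/2)MR² = (1/2)(0.861)(0.0964)² = 0.0040006 kg m^2; centre at d = 0.661 m, so I = I_cm + Md² gives I = 0.0040006 + (0.861)(0.661)² = 0.38019 kg m^2.
Point mass: I_cm = 0; centre at d = 0.354 m, so I = I_cm + Md² gives I = 0 + (0.509)(0.354)² = 0.063786 kg m^2.
Point mass: I_cm = 0; centre at d = 0.217 m, so I = I_cm + Md² gives I = 0 + (5.27)(0.217)² = 0.24816 kg m^2.
Total I = 0.38019 + 0.063786 + 0.24816 = 0.69213 kg m^2.

0.692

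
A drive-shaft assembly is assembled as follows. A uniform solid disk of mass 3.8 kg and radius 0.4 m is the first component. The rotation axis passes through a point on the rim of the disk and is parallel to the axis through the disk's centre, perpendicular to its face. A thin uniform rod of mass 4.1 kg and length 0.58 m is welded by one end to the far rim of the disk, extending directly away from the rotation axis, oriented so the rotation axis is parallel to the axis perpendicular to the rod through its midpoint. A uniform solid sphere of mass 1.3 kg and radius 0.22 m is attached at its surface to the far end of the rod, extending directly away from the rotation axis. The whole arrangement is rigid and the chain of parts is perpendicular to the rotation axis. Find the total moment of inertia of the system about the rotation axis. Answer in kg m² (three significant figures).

Solid disk: I_cm = (1/2)MR² = (1/2)(3.8)(0.4)² = 0.304 kg m²; centre at d = 0.4 m, so the parallel axis theorem gives I = 0.304 + (3.8)(0.4)² = 0.912 kg m².
Thin rod: I_cm = (1/12)ML² = (1/12)(4.1)(0.58)² = 0.11494 kg m²; centre at d = 0.4 + 0.4 + 0.29 = 1.09 m, so the parallel axis theorem gives I = 0.11494 + (4.1)(1.09)² = 4.9861 kg m².
Solid sphere: I_cm = (2/5)MR² = (2/5)(1.3)(0.22)² = 0.025168 kg m²; centre at d = 0.4 + 0.4 + 0.29 + 0.29 + 0.22 = 1.6 m, so the parallel axis theorem gives I = 0.025168 + (1.3)(1.6)² = 3.3532 kg m².
Total I = 0.912 + 4.9861 + 3.3532 = 9.2513 kg m².

9.25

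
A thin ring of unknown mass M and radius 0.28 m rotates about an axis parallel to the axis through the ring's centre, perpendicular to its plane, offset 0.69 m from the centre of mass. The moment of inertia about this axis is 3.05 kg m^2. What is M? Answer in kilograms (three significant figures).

5.50

I = I_cm + Md² = MR² + Md² = M·[1·(0.28)² + (0.69)²] = M·0.5545.
So M = 3.05 / 0.5545 = 5.5005 kg.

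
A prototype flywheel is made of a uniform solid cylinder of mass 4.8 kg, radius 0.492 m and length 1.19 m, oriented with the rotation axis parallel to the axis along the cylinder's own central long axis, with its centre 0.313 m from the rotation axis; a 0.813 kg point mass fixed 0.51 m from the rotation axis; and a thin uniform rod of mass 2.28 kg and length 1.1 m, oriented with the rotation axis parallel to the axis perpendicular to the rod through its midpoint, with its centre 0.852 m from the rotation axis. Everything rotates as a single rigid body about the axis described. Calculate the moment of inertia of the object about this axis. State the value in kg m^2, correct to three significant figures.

3.15

Solid cylinder: I_cm = (1/2)MR² = (1/2)(4.8)(0.492)² = 0.58095 kg m^2; centre at d = 0.313 m, so the parallel axis theorem gives I = 0.58095 + (4.8)(0.313)² = 1.0512 kg m^2.
Point mass: I_cm = 0; centre at d = 0.51 m, so the parallel axis theorem gives I = 0 + (0.813)(0.51)² = 0.21146 kg m^2.
Thin rod: I_cm = (1/12)ML² = (1/12)(2.28)(1.1)² = 0.2299 kg m^2; centre at d = 0.852 m, so the parallel axis theorem gives I = 0.2299 + (2.28)(0.852)² = 1.885 kg m^2.
Total I = 1.0512 + 0.21146 + 1.885 = 3.1476 kg m^2.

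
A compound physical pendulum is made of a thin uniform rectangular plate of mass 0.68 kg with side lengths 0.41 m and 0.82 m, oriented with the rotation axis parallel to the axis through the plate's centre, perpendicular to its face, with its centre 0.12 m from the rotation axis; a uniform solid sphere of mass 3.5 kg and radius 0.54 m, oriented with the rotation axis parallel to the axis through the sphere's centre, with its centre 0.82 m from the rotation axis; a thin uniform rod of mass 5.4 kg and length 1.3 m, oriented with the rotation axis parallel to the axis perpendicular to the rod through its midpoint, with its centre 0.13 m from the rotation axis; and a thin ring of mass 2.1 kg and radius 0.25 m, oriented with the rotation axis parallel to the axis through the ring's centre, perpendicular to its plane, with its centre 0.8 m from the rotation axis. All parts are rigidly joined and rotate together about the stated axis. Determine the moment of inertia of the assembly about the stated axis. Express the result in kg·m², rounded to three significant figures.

Rectangular plate: I_cm = (1/12)M(a²+b²) = (1/12)(0.68)[(0.41)² + (0.82)²] = 0.047628 kg·m²; centre at d = 0.12 m, so I = I_cm + Md² gives I = 0.047628 + (0.68)(0.12)² = 0.05742 kg·m².
Solid sphere: I_cm = (2/5)MR² = (2/5)(3.5)(0.54)² = 0.40824 kg·m²; centre at d = 0.82 m, so I = I_cm + Md² gives I = 0.40824 + (3.5)(0.82)² = 2.7616 kg·m².
Thin rod: I_cm = (1/12)ML² = (1/12)(5.4)(1.3)² = 0.7605 kg·m²; centre at d = 0.13 m, so I = I_cm + Md² gives I = 0.7605 + (5.4)(0.13)² = 0.85176 kg·m².
Thin ring: I_cm = MR² = (2.1)(0.25)² = 0.13125 kg·m²; centre at d = 0.8 m, so I = I_cm + Md² gives I = 0.13125 + (2.1)(0.8)² = 1.4753 kg·m².
Total I = 0.05742 + 2.7616 + 0.85176 + 1.4753 = 5.1461 kg·m².

5.15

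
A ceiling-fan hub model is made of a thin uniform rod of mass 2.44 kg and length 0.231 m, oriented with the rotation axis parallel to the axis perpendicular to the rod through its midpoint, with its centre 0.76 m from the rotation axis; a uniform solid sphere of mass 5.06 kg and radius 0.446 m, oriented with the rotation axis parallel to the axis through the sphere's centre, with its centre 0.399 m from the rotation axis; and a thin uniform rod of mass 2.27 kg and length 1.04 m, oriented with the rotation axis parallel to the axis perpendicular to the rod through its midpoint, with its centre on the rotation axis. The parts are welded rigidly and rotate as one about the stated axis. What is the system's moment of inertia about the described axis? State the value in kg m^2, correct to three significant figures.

2.83

Thin rod: I_cm = (1/12)ML² = (1/12)(2.44)(0.231)² = 0.01085 kg m^2; centre at d = 0.76 m, so the parallel axis theorem gives I = 0.01085 + (2.44)(0.76)² = 1.4202 kg m^2.
Solid sphere: I_cm = (2/5)MR² = (2/5)(5.06)(0.446)² = 0.40261 kg m^2; centre at d = 0.399 m, so the parallel axis theorem gives I = 0.40261 + (5.06)(0.399)² = 1.2082 kg m^2.
Thin rod: I_cm = (1/12)ML² = (1/12)(2.27)(1.04)² = 0.2046 kg m^2; axis through the centre, so I = 0.2046 kg m^2.
Total I = 1.4202 + 1.2082 + 0.2046 = 2.833 kg m^2.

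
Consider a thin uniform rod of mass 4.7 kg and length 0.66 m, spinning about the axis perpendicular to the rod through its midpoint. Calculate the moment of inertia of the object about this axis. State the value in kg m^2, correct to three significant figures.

I_cm = (1/12)ML² = (1/12)(4.7)(0.66)² = 0.17061 kg m^2; axis through the centre, so I = 0.17061 kg m^2.

0.171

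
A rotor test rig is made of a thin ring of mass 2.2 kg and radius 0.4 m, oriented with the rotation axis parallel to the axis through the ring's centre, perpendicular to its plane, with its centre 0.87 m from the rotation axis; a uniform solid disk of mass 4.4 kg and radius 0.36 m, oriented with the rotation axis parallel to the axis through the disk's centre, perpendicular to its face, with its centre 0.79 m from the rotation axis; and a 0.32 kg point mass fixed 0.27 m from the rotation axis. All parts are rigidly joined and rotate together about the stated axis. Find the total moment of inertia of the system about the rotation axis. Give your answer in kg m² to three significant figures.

5.07

Thin ring: I_cm = MR² = (2.2)(0.4)² = 0.352 kg m²; centre at d = 0.87 m, so the parallel axis theorem gives I = 0.352 + (2.2)(0.87)² = 2.0172 kg m².
Solid disk: I_cm = (1/2)MR² = (1/2)(4.4)(0.36)² = 0.28512 kg m²; centre at d = 0.79 m, so the parallel axis theorem gives I = 0.28512 + (4.4)(0.79)² = 3.0312 kg m².
Point mass: I_cm = 0; centre at d = 0.27 m, so the parallel axis theorem gives I = 0 + (0.32)(0.27)² = 0.023328 kg m².
Total I = 2.0172 + 3.0312 + 0.023328 = 5.0717 kg m².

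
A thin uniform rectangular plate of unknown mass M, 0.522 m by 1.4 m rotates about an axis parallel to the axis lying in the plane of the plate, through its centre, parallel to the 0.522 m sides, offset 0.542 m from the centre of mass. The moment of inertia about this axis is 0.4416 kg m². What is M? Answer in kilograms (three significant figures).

I = I_cm + Md² = (1/12)Mb² + Md² = M·[0.0833333·(1.4)² + (0.542)²] = M·0.4571.
So M = 0.4416 / 0.4571 = 0.9661 kg.

0.966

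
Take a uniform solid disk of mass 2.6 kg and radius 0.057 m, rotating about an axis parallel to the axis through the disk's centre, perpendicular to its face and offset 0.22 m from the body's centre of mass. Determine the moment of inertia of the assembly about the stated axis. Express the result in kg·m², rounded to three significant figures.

0.130

I_cm = (1/2)MR² = (1/2)(2.6)(0.057)² = 0.0042237 kg·m²; centre at d = 0.22 m, so the parallel axis theorem gives I = 0.0042237 + (2.6)(0.22)² = 0.13006 kg·m².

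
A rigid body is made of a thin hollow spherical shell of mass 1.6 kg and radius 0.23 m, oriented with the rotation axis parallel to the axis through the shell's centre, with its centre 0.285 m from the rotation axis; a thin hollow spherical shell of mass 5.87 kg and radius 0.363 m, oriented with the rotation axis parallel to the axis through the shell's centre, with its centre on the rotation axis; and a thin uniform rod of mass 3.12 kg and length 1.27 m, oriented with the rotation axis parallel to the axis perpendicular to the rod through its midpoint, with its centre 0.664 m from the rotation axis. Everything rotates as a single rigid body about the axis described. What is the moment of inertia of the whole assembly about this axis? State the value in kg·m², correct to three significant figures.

2.50

Spherical shell: I_cm = (2/3)MR² = (2/3)(1.6)(0.23)² = 0.056427 kg·m²; centre at d = 0.285 m, so the parallel axis theorem gives I = 0.056427 + (1.6)(0.285)² = 0.18639 kg·m².
Spherical shell: I_cm = (2/3)MR² = (2/3)(5.87)(0.363)² = 0.51566 kg·m²; axis through the centre, so I = 0.51566 kg·m².
Thin rod: I_cm = (1/12)ML² = (1/12)(3.12)(1.27)² = 0.41935 kg·m²; centre at d = 0.664 m, so the parallel axis theorem gives I = 0.41935 + (3.12)(0.664)² = 1.7949 kg·m².
Total I = 0.18639 + 0.51566 + 1.7949 = 2.497 kg·m².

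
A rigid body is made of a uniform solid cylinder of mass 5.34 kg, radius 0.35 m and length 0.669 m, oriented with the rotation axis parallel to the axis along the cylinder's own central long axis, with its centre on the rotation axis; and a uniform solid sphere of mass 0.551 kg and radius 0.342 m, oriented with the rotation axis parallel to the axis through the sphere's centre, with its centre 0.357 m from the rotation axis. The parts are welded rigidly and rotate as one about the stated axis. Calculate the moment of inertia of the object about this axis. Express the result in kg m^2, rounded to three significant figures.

0.423

Solid cylinder: I_cm = (1/2)MR² = (1/2)(5.34)(0.35)² = 0.32707 kg m^2; axis through the centre, so I = 0.32707 kg m^2.
Solid sphere: I_cm = (2/5)MR² = (2/5)(0.551)(0.342)² = 0.025779 kg m^2; centre at d = 0.357 m, so I = I_cm + Md² gives I = 0.025779 + (0.551)(0.357)² = 0.096003 kg m^2.
Total I = 0.32707 + 0.096003 = 0.42308 kg m^2.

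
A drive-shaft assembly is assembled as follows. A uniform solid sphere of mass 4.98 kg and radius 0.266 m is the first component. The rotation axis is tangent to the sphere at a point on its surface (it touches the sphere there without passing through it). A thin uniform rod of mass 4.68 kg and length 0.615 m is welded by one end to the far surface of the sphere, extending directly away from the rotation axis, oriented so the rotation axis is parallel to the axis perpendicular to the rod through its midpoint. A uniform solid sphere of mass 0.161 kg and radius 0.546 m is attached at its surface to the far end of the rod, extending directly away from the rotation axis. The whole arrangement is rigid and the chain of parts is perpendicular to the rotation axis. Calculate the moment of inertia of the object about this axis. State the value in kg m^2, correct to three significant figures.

Solid sphere: I_cm = (2/5)MR² = (2/5)(4.98)(0.266)² = 0.14095 kg m^2; centre at d = 0.266 m, so I = I_cm + Md² gives I = 0.14095 + (4.98)(0.266)² = 0.49331 kg m^2.
Thin rod: I_cm = (1/12)ML² = (1/12)(4.68)(0.615)² = 0.14751 kg m^2; centre at d = 0.266 + 0.266 + 0.3075 = 0.8395 m, so I = I_cm + Md² gives I = 0.14751 + (4.68)(0.8395)² = 3.4458 kg m^2.
Solid sphere: I_cm = (2/5)MR² = (2/5)(0.161)(0.546)² = 0.019199 kg m^2; centre at d = 0.266 + 0.266 + 0.3075 + 0.3075 + 0.546 = 1.693 m, so I = I_cm + Md² gives I = 0.019199 + (0.161)(1.693)² = 0.48066 kg m^2.
Total I = 0.49331 + 3.4458 + 0.48066 = 4.4198 kg m^2.

4.42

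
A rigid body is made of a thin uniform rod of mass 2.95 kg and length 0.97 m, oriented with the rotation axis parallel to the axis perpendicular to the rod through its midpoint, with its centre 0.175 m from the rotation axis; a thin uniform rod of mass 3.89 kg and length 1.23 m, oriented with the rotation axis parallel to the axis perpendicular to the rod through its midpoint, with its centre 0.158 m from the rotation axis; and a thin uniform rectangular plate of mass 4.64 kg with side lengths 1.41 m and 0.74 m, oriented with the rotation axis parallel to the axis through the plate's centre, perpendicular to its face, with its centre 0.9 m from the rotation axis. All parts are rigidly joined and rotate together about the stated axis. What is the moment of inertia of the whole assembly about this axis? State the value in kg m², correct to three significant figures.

5.65

Thin rod: I_cm = (1/12)ML² = (1/12)(2.95)(0.97)² = 0.2313 kg m²; centre at d = 0.175 m, so the parallel axis theorem gives I = 0.2313 + (2.95)(0.175)² = 0.32165 kg m².
Thin rod: I_cm = (1/12)ML² = (1/12)(3.89)(1.23)² = 0.49043 kg m²; centre at d = 0.158 m, so the parallel axis theorem gives I = 0.49043 + (3.89)(0.158)² = 0.58754 kg m².
Rectangular plate: I_cm = (1/12)M(a²+b²) = (1/12)(4.64)[(1.41)² + (0.74)²] = 0.98047 kg m²; centre at d = 0.9 m, so the parallel axis theorem gives I = 0.98047 + (4.64)(0.9)² = 4.7389 kg m².
Total I = 0.32165 + 0.58754 + 4.7389 = 5.6481 kg m².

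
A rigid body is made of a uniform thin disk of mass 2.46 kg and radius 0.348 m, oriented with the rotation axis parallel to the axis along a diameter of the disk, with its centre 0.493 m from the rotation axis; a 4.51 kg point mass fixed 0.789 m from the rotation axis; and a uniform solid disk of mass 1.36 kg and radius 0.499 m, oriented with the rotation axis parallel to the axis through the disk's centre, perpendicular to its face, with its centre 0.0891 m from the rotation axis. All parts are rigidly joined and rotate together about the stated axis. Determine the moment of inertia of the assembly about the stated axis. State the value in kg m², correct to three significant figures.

Thin disk: I_cm = (1/4)MR² = (1/4)(2.46)(0.348)² = 0.074479 kg m²; centre at d = 0.493 m, so the parallel axis theorem gives I = 0.074479 + (2.46)(0.493)² = 0.67238 kg m².
Point mass: I_cm = 0; centre at d = 0.789 m, so the parallel axis theorem gives I = 0 + (4.51)(0.789)² = 2.8076 kg m².
Solid disk: I_cm = (1/2)MR² = (1/2)(1.36)(0.499)² = 0.16932 kg m²; centre at d = 0.0891 m, so the parallel axis theorem gives I = 0.16932 + (1.36)(0.0891)² = 0.18012 kg m².
Total I = 0.67238 + 2.8076 + 0.18012 = 3.6601 kg m².

3.66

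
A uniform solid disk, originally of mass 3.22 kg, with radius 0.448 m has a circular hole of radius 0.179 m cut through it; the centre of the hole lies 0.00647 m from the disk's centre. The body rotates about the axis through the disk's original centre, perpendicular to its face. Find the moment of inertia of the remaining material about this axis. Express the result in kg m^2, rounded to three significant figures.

Unpierced body about its centre: I₀ = (1/2)MR² = (1/2)(3.22)(0.448)² = 0.32313 kg m^2.
The removed disk has mass m = M·(r/R)² = (3.22)(0.179/0.448)² = 0.51405 kg (same uniform areal density).
Its moment of inertia about the rotation axis (parallel-axis theorem): I_hole = (1/2)mr² + md² = (1/2)(0.51405)(0.179)² + (0.51405)(0.00647)² = 0.0082569 kg m^2.
Treating the hole as negative mass, I = I₀ − I_hole = 0.32313 − 0.0082569 = 0.31488 kg m^2.

0.315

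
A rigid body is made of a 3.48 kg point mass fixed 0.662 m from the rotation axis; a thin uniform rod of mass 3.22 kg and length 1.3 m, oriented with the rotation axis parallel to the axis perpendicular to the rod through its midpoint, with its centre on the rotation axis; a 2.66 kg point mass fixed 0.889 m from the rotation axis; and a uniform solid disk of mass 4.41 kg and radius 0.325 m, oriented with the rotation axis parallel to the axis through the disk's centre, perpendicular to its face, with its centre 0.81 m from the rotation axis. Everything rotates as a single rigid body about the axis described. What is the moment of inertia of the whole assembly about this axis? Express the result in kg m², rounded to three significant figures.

7.21

Point mass: I_cm = 0; centre at d = 0.662 m, so I = I_cm + Md² gives I = 0 + (3.48)(0.662)² = 1.5251 kg m².
Thin rod: I_cm = (1/12)ML² = (1/12)(3.22)(1.3)² = 0.45348 kg m²; axis through the centre, so I = 0.45348 kg m².
Point mass: I_cm = 0; centre at d = 0.889 m, so I = I_cm + Md² gives I = 0 + (2.66)(0.889)² = 2.1023 kg m².
Solid disk: I_cm = (1/2)MR² = (1/2)(4.41)(0.325)² = 0.2329 kg m²; centre at d = 0.81 m, so I = I_cm + Md² gives I = 0.2329 + (4.41)(0.81)² = 3.1263 kg m².
Total I = 1.5251 + 0.45348 + 2.1023 + 3.1263 = 7.2071 kg m².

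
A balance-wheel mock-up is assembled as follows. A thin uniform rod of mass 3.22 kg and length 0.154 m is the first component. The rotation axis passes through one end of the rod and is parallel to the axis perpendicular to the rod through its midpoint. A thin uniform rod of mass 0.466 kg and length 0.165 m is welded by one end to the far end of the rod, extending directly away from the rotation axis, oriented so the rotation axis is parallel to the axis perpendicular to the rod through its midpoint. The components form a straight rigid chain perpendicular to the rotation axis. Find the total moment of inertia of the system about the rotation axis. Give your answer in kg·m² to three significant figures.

0.0526

Thin rod: I_cm = (1/12)ML² = (1/12)(3.22)(0.154)² = 0.0063638 kg·m²; centre at d = 0.077 m, so I = I_cm + Md² gives I = 0.0063638 + (3.22)(0.077)² = 0.025455 kg·m².
Thin rod: I_cm = (1/12)ML² = (1/12)(0.466)(0.165)² = 0.0010572 kg·m²; centre at d = 0.077 + 0.077 + 0.0825 = 0.2365 m, so I = I_cm + Md² gives I = 0.0010572 + (0.466)(0.2365)² = 0.027122 kg·m².
Total I = 0.025455 + 0.027122 = 0.052577 kg·m².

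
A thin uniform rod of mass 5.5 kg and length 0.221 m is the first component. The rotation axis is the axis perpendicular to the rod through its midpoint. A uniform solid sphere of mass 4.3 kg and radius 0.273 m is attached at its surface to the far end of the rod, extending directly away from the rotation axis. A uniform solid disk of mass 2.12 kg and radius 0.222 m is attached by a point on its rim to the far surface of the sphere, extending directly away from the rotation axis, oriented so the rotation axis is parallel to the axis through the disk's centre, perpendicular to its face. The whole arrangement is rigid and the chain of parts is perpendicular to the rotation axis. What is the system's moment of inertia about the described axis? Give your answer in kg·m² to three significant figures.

2.47

Thin rod: I_cm = (1/12)ML² = (1/12)(5.5)(0.221)² = 0.022385 kg·m²; axis through the centre, so I = 0.022385 kg·m².
Solid sphere: I_cm = (2/5)MR² = (2/5)(4.3)(0.273)² = 0.12819 kg·m²; centre at d = 0.1105 + 0.273 = 0.3835 m, so I = I_cm + Md² gives I = 0.12819 + (4.3)(0.3835)² = 0.7606 kg·m².
Solid disk: I_cm = (1/2)MR² = (1/2)(2.12)(0.222)² = 0.052241 kg·m²; centre at d = 0.1105 + 0.273 + 0.273 + 0.222 = 0.8785 m, so I = I_cm + Md² gives I = 0.052241 + (2.12)(0.8785)² = 1.6884 kg·m².
Total I = 0.022385 + 0.7606 + 1.6884 = 2.4714 kg·m².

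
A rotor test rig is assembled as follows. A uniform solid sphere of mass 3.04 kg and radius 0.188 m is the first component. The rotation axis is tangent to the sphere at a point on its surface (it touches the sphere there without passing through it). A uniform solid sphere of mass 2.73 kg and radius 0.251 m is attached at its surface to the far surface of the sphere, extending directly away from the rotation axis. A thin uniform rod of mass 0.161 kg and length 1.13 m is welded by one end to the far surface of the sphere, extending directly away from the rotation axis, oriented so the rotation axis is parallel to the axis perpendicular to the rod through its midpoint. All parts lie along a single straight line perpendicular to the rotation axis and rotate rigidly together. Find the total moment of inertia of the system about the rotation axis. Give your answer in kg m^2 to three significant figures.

1.64

Solid sphere: I_cm = (2/5)MR² = (2/5)(3.04)(0.188)² = 0.042978 kg m^2; centre at d = 0.188 m, so the parallel axis theorem gives I = 0.042978 + (3.04)(0.188)² = 0.15042 kg m^2.
Solid sphere: I_cm = (2/5)MR² = (2/5)(2.73)(0.251)² = 0.068797 kg m^2; centre at d = 0.188 + 0.188 + 0.251 = 0.627 m, so the parallel axis theorem gives I = 0.068797 + (2.73)(0.627)² = 1.142 kg m^2.
Thin rod: I_cm = (1/12)ML² = (1/12)(0.161)(1.13)² = 0.017132 kg m^2; centre at d = 0.188 + 0.188 + 0.251 + 0.251 + 0.565 = 1.443 m, so the parallel axis theorem gives I = 0.017132 + (0.161)(1.443)² = 0.35237 kg m^2.
Total I = 0.15042 + 1.142 + 0.35237 = 1.6448 kg m^2.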